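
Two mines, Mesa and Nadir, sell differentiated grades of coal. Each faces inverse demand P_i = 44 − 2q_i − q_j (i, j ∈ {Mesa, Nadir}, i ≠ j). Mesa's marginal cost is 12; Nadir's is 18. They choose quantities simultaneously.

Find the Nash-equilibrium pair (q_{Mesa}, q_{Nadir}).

Mine Mesa's profit: π = q_{Mesa}(44 − 2q_{Mesa} − q_{Nadir}) − 12q_{Mesa}.
∂π/∂q_{Mesa} = 32 − 4q_{Mesa} − q_{Nadir} = 0 ⇒ q_{Mesa} = 8 − 0.25q_{Nadir}.
Similarly q_{Nadir} = 6.5 − 0.25q_{Mesa}.
Substituting the second reaction function into the first: q_{Mesa} = 8 − 0.25(6.5 − 0.25q_{Mesa}), which gives 0.9375q_{Mesa} = 6.375 ⇒ q_{Mesa} = 6.8.
Then q_{Nadir} = 6.5 − 0.25·6.8 = 4.8.

6.8, 4.8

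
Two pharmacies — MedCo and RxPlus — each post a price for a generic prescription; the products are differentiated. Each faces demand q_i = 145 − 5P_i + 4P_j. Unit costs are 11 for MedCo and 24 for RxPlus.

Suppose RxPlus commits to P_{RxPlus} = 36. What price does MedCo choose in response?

MedCo's profit: π = (P_{MedCo} − 11)(145 − 5P_{MedCo} + 4P_{RxPlus}).
∂π/∂P_{MedCo} = 200 − 10P_{MedCo} + 4P_{RxPlus} = 0 ⇒ P_{MedCo} = 20 + 0.4P_{RxPlus}.
At P_{RxPlus} = 36: P_{MedCo} = 20 + 0.4·36 = 34.4.

34.4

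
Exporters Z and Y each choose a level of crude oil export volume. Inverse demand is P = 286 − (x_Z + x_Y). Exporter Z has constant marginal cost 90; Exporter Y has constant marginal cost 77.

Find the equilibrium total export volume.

Exporter Z's profit: π = x_Z(286 − (x_Z + x_Y)) − 90x_Z.
∂π/∂x_Z = 196 − 2x_Z − x_Y = 0, so x_Z = 98 − 0.5x_Y.
By the same steps for Y: x_Y = 104.5 − 0.5x_Z.
Plugging x_Y into Z's best response: x_Z = 98 − 0.5(104.5 − 0.5x_Z) ⇒ 0.75x_Z = 45.75, so x_Z = 61.
Then x_Y = 104.5 − 0.5·61 = 74.
Total export volume: 61 + 74 = 135.

135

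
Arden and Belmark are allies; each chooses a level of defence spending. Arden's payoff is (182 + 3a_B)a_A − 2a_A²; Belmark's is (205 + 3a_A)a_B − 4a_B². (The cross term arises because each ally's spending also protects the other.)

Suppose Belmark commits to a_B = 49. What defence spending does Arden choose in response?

Expanding Arden's payoff: 182a_A + 3a_Ba_A − 2a_A².
∂π/∂a_A = 182 + 3a_B − 4a_A = 0, so a_A = 45.5 + 0.75a_B.
At a_B = 49: a_A = 45.5 + 0.75·49 = 82.25.

82.25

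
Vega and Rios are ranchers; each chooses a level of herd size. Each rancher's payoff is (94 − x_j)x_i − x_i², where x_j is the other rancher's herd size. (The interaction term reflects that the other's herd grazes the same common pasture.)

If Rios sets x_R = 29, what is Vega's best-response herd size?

32.5

Vega's payoff is (94 − x_R)x_V − x_V².
∂π/∂x_V = 94 − x_R − 2x_V = 0, so x_V = 47 − 0.5x_R.
At x_R = 29: x_V = 47 − 0.5·29 = 32.5.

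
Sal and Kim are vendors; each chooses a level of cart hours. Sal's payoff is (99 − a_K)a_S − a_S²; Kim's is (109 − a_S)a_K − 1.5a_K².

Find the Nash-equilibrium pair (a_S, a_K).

Expanding Sal's payoff: 99a_S − a_Ka_S − a_S².
∂π/∂a_S = 99 − a_K − 2a_S = 0, so a_S = 49.5 − 0.5a_K.
Likewise for Kim: a_K = 109/3 − (1/3)a_S.
Plugging a_K into Sal's best response: a_S = 49.5 − 0.5(109/3 − (1/3)a_S) ⇒ (5/6)a_S = 94/3, so a_S = 37.6.
Then a_K = 109/3 − (1/3)·37.6 = 23.8.

37.6, 23.8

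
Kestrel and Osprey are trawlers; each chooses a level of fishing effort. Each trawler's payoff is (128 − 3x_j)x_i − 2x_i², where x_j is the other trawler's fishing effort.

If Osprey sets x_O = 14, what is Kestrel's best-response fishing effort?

Kestrel's payoff is (128 − 3x_O)x_K − 2x_K².
∂π/∂x_K = 128 − 3x_O − 4x_K = 0, so x_K = 32 − 0.75x_O.
At x_O = 14: x_K = 32 − 0.75·14 = 21.5.

21.5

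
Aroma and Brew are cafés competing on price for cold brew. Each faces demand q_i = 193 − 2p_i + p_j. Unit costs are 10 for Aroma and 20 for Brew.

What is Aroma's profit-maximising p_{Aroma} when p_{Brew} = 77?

Aroma's profit: π = (p_{Aroma} − 10)(193 − 2p_{Aroma} + p_{Brew}).
∂π/∂p_{Aroma} = 213 − 4p_{Aroma} + p_{Brew} = 0 ⇒ p_{Aroma} = 53.25 + 0.25p_{Brew}.
At p_{Brew} = 77: p_{Aroma} = 53.25 + 0.25·77 = 72.5.

72.5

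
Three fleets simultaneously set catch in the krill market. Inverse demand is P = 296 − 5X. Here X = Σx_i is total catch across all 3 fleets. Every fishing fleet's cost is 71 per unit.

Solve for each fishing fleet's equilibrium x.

11.25

A representative fishing fleet's profit is π_i = x_i(296 − 5X) − 71x_i, with X = x_i + Σ_{j≠i} x_j.
First-order condition: 225 − 10x_i − 5Σ_{j≠i} x_j = 0.
Imposing symmetry (x_j = x for all j) turns Σ_{j≠i} x_j into 2x, so 225 = 20x and x = 11.25.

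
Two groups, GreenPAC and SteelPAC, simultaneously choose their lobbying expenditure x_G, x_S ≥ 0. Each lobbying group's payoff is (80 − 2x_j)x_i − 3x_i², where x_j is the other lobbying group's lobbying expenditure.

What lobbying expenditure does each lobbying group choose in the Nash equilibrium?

10

GreenPAC's payoff is (80 − 2x_S)x_G − 3x_G².
∂π/∂x_G = 80 − 2x_S − 6x_G = 0, so x_G = 40/3 − (1/3)x_S.
The game is symmetric, so in equilibrium x_S = x_G: the reaction function gives (4/3)x_G = 40/3, hence x_G = 10.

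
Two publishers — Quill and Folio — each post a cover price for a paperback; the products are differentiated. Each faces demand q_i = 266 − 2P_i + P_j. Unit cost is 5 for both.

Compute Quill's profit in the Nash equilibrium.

15138

Quill's profit: π = (P_{Quill} − 5)(266 − 2P_{Quill} + P_{Folio}).
∂π/∂P_{Quill} = 276 − 4P_{Quill} + P_{Folio} = 0 ⇒ P_{Quill} = 69 + 0.25P_{Folio}.
Setting P_{Quill} = P_{Folio} in the reaction function: P_{Quill} = 69 + 0.25P_{Quill}, so P_{Quill} = 69 / 0.75 = 92.
q_{Quill} = 266 − 2·92 + 92 = 174.
Profit = (92 − 5)·174 = 15138.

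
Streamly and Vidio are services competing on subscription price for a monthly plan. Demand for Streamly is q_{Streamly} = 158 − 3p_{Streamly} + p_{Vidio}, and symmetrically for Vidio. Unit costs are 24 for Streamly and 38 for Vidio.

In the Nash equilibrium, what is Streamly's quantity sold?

Streamly's profit: π = (p_{Streamly} − 24)(158 − 3p_{Streamly} + p_{Vidio}).
∂π/∂p_{Streamly} = 230 − 6p_{Streamly} + p_{Vidio} = 0 ⇒ p_{Streamly} = 115/3 + (1/6)p_{Vidio}.
Similarly p_{Vidio} = 136/3 + (1/6)p_{Streamly}.
Solving the two reaction functions simultaneously: (1 − (1/6)(1/6))p_{Streamly} = 115/3 + (1/6)·(136/3), so (35/36)p_{Streamly} = 413/9 and p_{Streamly} = 47.2.
Then p_{Vidio} = 136/3 + (1/6)·47.2 = 53.2.
q_{Streamly} = 158 − 3·47.2 + 53.2 = 69.6.

69.6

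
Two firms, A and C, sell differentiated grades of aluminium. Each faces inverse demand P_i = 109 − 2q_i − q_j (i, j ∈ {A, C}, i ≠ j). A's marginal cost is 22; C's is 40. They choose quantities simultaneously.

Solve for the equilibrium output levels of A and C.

18.6, 12.6

Firm A's profit: π = q_A(109 − 2q_A − q_C) − 22q_A.
∂π/∂q_A = 87 − 4q_A − q_C = 0 ⇒ q_A = 21.75 − 0.25q_C.
Similarly q_C = 17.25 − 0.25q_A.
Plugging q_C into A's best response: q_A = 21.75 − 0.25(17.25 − 0.25q_A) ⇒ 0.9375q_A = 17.4375, so q_A = 18.6.
Then q_C = 17.25 − 0.25·18.6 = 12.6.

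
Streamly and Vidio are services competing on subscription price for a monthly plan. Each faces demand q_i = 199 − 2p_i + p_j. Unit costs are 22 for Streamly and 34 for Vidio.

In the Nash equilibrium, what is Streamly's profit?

7344.72

Streamly's profit: π = (p_{Streamly} − 22)(199 − 2p_{Streamly} + p_{Vidio}).
∂π/∂p_{Streamly} = 243 − 4p_{Streamly} + p_{Vidio} = 0 ⇒ p_{Streamly} = 60.75 + 0.25p_{Vidio}.
Similarly p_{Vidio} = 66.75 + 0.25p_{Streamly}.
Substituting the second reaction function into the first: p_{Streamly} = 60.75 + 0.25(66.75 + 0.25p_{Streamly}), which gives 0.9375p_{Streamly} = 77.4375 ⇒ p_{Streamly} = 82.6.
Then p_{Vidio} = 66.75 + 0.25·82.6 = 87.4.
q_{Streamly} = 199 − 2·82.6 + 87.4 = 121.2.
Profit = (82.6 − 22)·121.2 = 7344.72.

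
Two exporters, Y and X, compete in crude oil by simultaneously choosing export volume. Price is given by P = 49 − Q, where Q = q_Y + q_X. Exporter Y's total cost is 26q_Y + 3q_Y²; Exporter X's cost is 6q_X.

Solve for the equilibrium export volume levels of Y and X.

Exporter Y's profit: π = q_Y(49 − (q_Y + q_X)) − 26q_Y − 3q_Y².
∂π/∂q_Y = 23 − 8q_Y − q_X = 0, so q_Y = 2.875 − 0.125q_X.
For X: ∂π/∂q_X = 43 − 2q_X − q_Y = 0 ⇒ q_X = 21.5 − 0.5q_Y.
Plugging q_X into Y's best response: q_Y = 2.875 − 0.125(21.5 − 0.5q_Y) ⇒ 0.9375q_Y = 0.1875, so q_Y = 0.2.
Then q_X = 21.5 − 0.5·0.2 = 21.4.

0.2, 21.4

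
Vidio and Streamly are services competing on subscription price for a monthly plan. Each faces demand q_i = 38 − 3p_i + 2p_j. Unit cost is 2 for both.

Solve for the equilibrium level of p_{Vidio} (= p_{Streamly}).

11

Vidio's profit: π = (p_{Vidio} − 2)(38 − 3p_{Vidio} + 2p_{Streamly}).
∂π/∂p_{Vidio} = 44 − 6p_{Vidio} + 2p_{Streamly} = 0 ⇒ p_{Vidio} = 22/3 + (1/3)p_{Streamly}.
Setting p_{Vidio} = p_{Streamly} in the reaction function: p_{Vidio} = 22/3 + (1/3)p_{Vidio}, so p_{Vidio} = (22/3) / (2/3) = 11.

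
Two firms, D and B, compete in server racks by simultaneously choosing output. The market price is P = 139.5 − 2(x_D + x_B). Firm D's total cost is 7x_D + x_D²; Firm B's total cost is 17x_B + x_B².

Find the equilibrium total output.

Firm D's profit: π = x_D(139.5 − 2(x_D + x_B)) − 7x_D − x_D².
∂π/∂x_D = 132.5 − 6x_D − 2x_B = 0, so x_D = 265/12 − (1/3)x_B.
By the same steps for B: x_B = 245/12 − (1/3)x_D.
Plugging x_B into D's best response: x_D = 265/12 − (1/3)(245/12 − (1/3)x_D) ⇒ (8/9)x_D = 275/18, so x_D = 17.1875.
Then x_B = 245/12 − (1/3)·17.1875 = 14.6875.
Total output: 17.1875 + 14.6875 = 31.875.

31.875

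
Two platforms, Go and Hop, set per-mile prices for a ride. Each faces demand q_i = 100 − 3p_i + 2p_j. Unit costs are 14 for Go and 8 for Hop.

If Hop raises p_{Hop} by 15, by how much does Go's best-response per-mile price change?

5

Go's profit: π = (p_{Go} − 14)(100 − 3p_{Go} + 2p_{Hop}).
∂π/∂p_{Go} = 142 − 6p_{Go} + 2p_{Hop} = 0 ⇒ p_{Go} = 71/3 + (1/3)p_{Hop}.
The reaction-function slope is 1/3, so a 15-unit rise in p_{Hop} moves p_{Go} by 1/3 × 15 = 5. Go's best response rises — the actions are strategic complements.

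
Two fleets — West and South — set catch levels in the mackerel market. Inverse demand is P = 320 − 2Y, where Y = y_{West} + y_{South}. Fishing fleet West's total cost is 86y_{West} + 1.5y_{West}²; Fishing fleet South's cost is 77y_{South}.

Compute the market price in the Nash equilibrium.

Fishing fleet West's profit: π = y_{West}(320 − 2(y_{West} + y_{South})) − 86y_{West} − 1.5y_{West}².
∂π/∂y_{West} = 234 − 7y_{West} − 2y_{South} = 0, so y_{West} = 234/7 − (2/7)y_{South}.
For South: ∂π/∂y_{South} = 243 − 4y_{South} − 2y_{West} = 0 ⇒ y_{South} = 60.75 − 0.5y_{West}.
Solving the two reaction functions simultaneously: (1 − (−2/7)(−0.5))y_{West} = 234/7 − (2/7)·60.75, so (6/7)y_{West} = 225/14 and y_{West} = 18.75.
Then y_{South} = 60.75 − 0.5·18.75 = 51.375.
Equilibrium price: P = 320 − 2·70.125 = 179.75.

179.75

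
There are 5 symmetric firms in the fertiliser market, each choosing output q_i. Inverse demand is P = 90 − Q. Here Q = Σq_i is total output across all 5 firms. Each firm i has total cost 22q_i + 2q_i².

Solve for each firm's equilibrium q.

6.8

A representative firm's profit is π_i = q_i(90 − Q) − 22q_i − 2q_i², with Q = q_i + Σ_{j≠i} q_j.
First-order condition: 68 − 6q_i − Σ_{j≠i} q_j = 0.
In a symmetric equilibrium every firm chooses the same q, so Σ_{j≠i} q_j = 4q. The condition becomes 68 − 10q = 0, giving q = 68/10 = 6.8.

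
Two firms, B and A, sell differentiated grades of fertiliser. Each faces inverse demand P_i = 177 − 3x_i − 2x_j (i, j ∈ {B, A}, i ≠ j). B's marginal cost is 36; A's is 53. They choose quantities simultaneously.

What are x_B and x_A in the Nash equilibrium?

Firm B's profit: π = x_B(177 − 3x_B − 2x_A) − 36x_B.
∂π/∂x_B = 141 − 6x_B − 2x_A = 0 ⇒ x_B = 23.5 − (1/3)x_A.
Similarly x_A = 62/3 − (1/3)x_B.
Substituting the second reaction function into the first: x_B = 23.5 − (1/3)(62/3 − (1/3)x_B), which gives (8/9)x_B = 299/18 ⇒ x_B = 18.6875.
Then x_A = 62/3 − (1/3)·18.6875 = 14.4375.

18.6875, 14.4375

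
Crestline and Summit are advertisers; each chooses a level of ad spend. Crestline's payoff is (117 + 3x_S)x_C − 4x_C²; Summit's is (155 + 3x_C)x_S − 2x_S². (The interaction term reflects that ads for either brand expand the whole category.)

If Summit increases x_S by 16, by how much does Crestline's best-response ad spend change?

Expanding Crestline's payoff: 117x_C + 3x_Sx_C − 4x_C².
∂π/∂x_C = 117 + 3x_S − 8x_C = 0, so x_C = 14.625 + 0.375x_S.
The reaction-function slope is 0.375, so a 16-unit rise in x_S moves x_C by 0.375 × 16 = 6. Crestline's best response rises — the actions are strategic complements.

6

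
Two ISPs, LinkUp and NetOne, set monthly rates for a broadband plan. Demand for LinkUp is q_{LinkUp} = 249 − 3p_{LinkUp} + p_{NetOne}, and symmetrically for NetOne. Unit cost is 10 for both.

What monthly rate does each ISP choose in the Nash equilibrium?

55.8

LinkUp's profit: π = (p_{LinkUp} − 10)(249 − 3p_{LinkUp} + p_{NetOne}).
∂π/∂p_{LinkUp} = 279 − 6p_{LinkUp} + p_{NetOne} = 0 ⇒ p_{LinkUp} = 46.5 + (1/6)p_{NetOne}.
The game is symmetric, so in equilibrium p_{NetOne} = p_{LinkUp}: the reaction function gives (5/6)p_{LinkUp} = 46.5, hence p_{LinkUp} = 55.8.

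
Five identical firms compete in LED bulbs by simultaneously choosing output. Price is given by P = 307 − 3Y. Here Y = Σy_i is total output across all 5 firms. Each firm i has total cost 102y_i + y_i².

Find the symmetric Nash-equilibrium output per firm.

10.25

A representative firm's profit is π_i = y_i(307 − 3Y) − 102y_i − y_i², with Y = y_i + Σ_{j≠i} y_j.
First-order condition: 205 − 8y_i − 3Σ_{j≠i} y_j = 0.
With identical firms, set every y_j = y: then 205 − 8y − 12y = 0, i.e. y = 205/20 = 10.25.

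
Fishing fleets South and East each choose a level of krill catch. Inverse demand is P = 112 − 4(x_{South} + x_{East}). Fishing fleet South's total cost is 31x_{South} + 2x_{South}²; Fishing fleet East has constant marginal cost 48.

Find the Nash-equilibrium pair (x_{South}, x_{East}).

Fishing fleet South's profit: π = x_{South}(112 − 4(x_{South} + x_{East})) − 31x_{South} − 2x_{South}².
∂π/∂x_{South} = 81 − 12x_{South} − 4x_{East} = 0, so x_{South} = 6.75 − (1/3)x_{East}.
For East: ∂π/∂x_{East} = 64 − 8x_{East} − 4x_{South} = 0 ⇒ x_{East} = 8 − 0.5x_{South}.
Solving the two reaction functions simultaneously: (1 − (−1/3)(−0.5))x_{South} = 6.75 − (1/3)·8, so (5/6)x_{South} = 49/12 and x_{South} = 4.9.
Then x_{East} = 8 − 0.5·4.9 = 5.55.

4.9, 5.55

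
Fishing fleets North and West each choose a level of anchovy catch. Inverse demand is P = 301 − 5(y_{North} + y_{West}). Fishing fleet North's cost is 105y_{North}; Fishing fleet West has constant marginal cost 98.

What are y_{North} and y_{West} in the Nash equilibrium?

Fishing fleet North's profit: π = y_{North}(301 − 5(y_{North} + y_{West})) − 105y_{North}.
∂π/∂y_{North} = 196 − 10y_{North} − 5y_{West} = 0, so y_{North} = 19.6 − 0.5y_{West}.
By the same steps for West: y_{West} = 20.3 − 0.5y_{North}.
Solving the two reaction functions simultaneously: (1 − (−0.5)(−0.5))y_{North} = 19.6 − 0.5·20.3, so 0.75y_{North} = 9.45 and y_{North} = 12.6.
Then y_{West} = 20.3 − 0.5·12.6 = 14.

12.6, 14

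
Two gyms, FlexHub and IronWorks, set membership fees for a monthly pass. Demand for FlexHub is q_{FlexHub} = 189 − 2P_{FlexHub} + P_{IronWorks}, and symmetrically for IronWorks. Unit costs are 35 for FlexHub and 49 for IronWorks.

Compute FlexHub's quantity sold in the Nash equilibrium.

FlexHub's profit: π = (P_{FlexHub} − 35)(189 − 2P_{FlexHub} + P_{IronWorks}).
∂π/∂P_{FlexHub} = 259 − 4P_{FlexHub} + P_{IronWorks} = 0 ⇒ P_{FlexHub} = 64.75 + 0.25P_{IronWorks}.
Similarly P_{IronWorks} = 71.75 + 0.25P_{FlexHub}.
Plugging P_{IronWorks} into FlexHub's best response: P_{FlexHub} = 64.75 + 0.25(71.75 + 0.25P_{FlexHub}) ⇒ 0.9375P_{FlexHub} = 82.6875, so P_{FlexHub} = 88.2.
Then P_{IronWorks} = 71.75 + 0.25·88.2 = 93.8.
q_{FlexHub} = 189 − 2·88.2 + 93.8 = 106.4.

106.4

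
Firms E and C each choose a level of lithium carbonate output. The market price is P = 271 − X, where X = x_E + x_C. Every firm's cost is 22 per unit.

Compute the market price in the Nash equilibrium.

Firm E's profit: π = x_E(271 − (x_E + x_C)) − 22x_E.
∂π/∂x_E = 249 − 2x_E − x_C = 0, so x_E = 124.5 − 0.5x_C.
By symmetry x_C = x_E; substituting into the reaction function, 1.5x_E = 124.5 and x_E = 83.
Equilibrium price: P = 271 − 166 = 105.

105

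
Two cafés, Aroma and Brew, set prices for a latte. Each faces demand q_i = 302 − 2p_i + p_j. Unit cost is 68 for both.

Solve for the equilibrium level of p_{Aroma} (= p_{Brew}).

146

Aroma's profit: π = (p_{Aroma} − 68)(302 − 2p_{Aroma} + p_{Brew}).
∂π/∂p_{Aroma} = 438 − 4p_{Aroma} + p_{Brew} = 0 ⇒ p_{Aroma} = 109.5 + 0.25p_{Brew}.
The game is symmetric, so in equilibrium p_{Brew} = p_{Aroma}: the reaction function gives 0.75p_{Aroma} = 109.5, hence p_{Aroma} = 146.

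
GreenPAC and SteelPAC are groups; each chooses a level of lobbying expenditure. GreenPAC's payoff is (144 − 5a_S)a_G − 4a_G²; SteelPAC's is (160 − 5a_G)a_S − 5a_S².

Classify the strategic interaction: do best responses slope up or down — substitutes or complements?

strategic substitutes

Expanding GreenPAC's payoff: 144a_G − 5a_Sa_G − 4a_G².
∂π/∂a_G = 144 − 5a_S − 8a_G = 0, so a_G = 18 − 0.625a_S.
The best-response slope da_G/da_S = −0.625 < 0: the reaction function is downward-sloping, so the choices are strategic substitutes.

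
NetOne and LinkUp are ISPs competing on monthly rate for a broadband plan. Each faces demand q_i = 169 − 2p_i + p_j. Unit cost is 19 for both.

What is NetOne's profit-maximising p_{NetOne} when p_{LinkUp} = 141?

87

NetOne's profit: π = (p_{NetOne} − 19)(169 − 2p_{NetOne} + p_{LinkUp}).
∂π/∂p_{NetOne} = 207 − 4p_{NetOne} + p_{LinkUp} = 0 ⇒ p_{NetOne} = 51.75 + 0.25p_{LinkUp}.
At p_{LinkUp} = 141: p_{NetOne} = 51.75 + 0.25·141 = 87.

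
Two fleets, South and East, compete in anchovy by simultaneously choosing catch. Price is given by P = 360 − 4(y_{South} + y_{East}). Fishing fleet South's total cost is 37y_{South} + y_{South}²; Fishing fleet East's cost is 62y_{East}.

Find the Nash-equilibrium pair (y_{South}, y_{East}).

21.75, 26.375

Fishing fleet South's profit: π = y_{South}(360 − 4(y_{South} + y_{East})) − 37y_{South} − y_{South}².
∂π/∂y_{South} = 323 − 10y_{South} − 4y_{East} = 0, so y_{South} = 32.3 − 0.4y_{East}.
For East: ∂π/∂y_{East} = 298 − 8y_{East} − 4y_{South} = 0 ⇒ y_{East} = 37.25 − 0.5y_{South}.
Substituting the second reaction function into the first: y_{South} = 32.3 − 0.4(37.25 − 0.5y_{South}), which gives 0.8y_{South} = 17.4 ⇒ y_{South} = 21.75.
Then y_{East} = 37.25 − 0.5·21.75 = 26.375.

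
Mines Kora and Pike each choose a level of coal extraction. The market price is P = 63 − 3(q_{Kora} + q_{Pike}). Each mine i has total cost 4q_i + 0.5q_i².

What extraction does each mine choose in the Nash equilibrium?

Mine Kora's profit: π = q_{Kora}(63 − 3(q_{Kora} + q_{Pike})) − 4q_{Kora} − 0.5q_{Kora}².
∂π/∂q_{Kora} = 59 − 7q_{Kora} − 3q_{Pike} = 0, so q_{Kora} = 59/7 − (3/7)q_{Pike}.
The game is symmetric, so in equilibrium q_{Pike} = q_{Kora}: the reaction function gives (10/7)q_{Kora} = 59/7, hence q_{Kora} = 5.9.

5.9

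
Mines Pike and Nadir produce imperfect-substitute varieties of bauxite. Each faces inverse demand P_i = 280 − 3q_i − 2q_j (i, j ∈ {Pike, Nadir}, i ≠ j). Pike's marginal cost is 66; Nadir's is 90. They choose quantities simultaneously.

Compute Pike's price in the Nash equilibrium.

150.75

Mine Pike's profit: π = q_{Pike}(280 − 3q_{Pike} − 2q_{Nadir}) − 66q_{Pike}.
∂π/∂q_{Pike} = 214 − 6q_{Pike} − 2q_{Nadir} = 0 ⇒ q_{Pike} = 107/3 − (1/3)q_{Nadir}.
Similarly q_{Nadir} = 95/3 − (1/3)q_{Pike}.
Solving the two reaction functions simultaneously: (1 − (−1/3)(−1/3))q_{Pike} = 107/3 − (1/3)·(95/3), so (8/9)q_{Pike} = 226/9 and q_{Pike} = 28.25.
Then q_{Nadir} = 95/3 − (1/3)·28.25 = 22.25.
P_{Pike} = 280 − 3·28.25 − 2·22.25 = 150.75.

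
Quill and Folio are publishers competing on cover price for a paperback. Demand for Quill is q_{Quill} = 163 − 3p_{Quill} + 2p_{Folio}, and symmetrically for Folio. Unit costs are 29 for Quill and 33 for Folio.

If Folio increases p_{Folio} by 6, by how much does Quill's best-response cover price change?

2

Quill's profit: π = (p_{Quill} − 29)(163 − 3p_{Quill} + 2p_{Folio}).
∂π/∂p_{Quill} = 250 − 6p_{Quill} + 2p_{Folio} = 0 ⇒ p_{Quill} = 125/3 + (1/3)p_{Folio}.
The reaction-function slope is 1/3, so a 6-unit rise in p_{Folio} moves p_{Quill} by 1/3 × 6 = 2. Quill's best response rises — the actions are strategic complements.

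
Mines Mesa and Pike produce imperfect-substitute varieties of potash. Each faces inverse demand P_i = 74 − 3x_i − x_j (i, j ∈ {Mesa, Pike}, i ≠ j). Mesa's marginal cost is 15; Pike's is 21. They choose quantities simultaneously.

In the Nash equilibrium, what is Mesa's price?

40.8

Mine Mesa's profit: π = x_{Mesa}(74 − 3x_{Mesa} − x_{Pike}) − 15x_{Mesa}.
∂π/∂x_{Mesa} = 59 − 6x_{Mesa} − x_{Pike} = 0 ⇒ x_{Mesa} = 59/6 − (1/6)x_{Pike}.
Similarly x_{Pike} = 53/6 − (1/6)x_{Mesa}.
Substituting the second reaction function into the first: x_{Mesa} = 59/6 − (1/6)(53/6 − (1/6)x_{Mesa}), which gives (35/36)x_{Mesa} = 301/36 ⇒ x_{Mesa} = 8.6.
Then x_{Pike} = 53/6 − (1/6)·8.6 = 7.4.
P_{Mesa} = 74 − 3·8.6 − 7.4 = 40.8.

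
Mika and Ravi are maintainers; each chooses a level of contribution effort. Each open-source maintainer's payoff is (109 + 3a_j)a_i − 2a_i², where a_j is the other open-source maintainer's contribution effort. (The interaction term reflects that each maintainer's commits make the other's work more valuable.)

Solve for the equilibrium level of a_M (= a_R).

Mika's payoff is (109 + 3a_R)a_M − 2a_M².
∂π/∂a_M = 109 + 3a_R − 4a_M = 0, so a_M = 27.25 + 0.75a_R.
By symmetry a_R = a_M; substituting into the reaction function, 0.25a_M = 27.25 and a_M = 109.

109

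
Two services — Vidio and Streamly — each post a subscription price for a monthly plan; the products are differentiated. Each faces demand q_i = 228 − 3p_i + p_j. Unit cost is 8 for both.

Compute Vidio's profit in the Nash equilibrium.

Vidio's profit: π = (p_{Vidio} − 8)(228 − 3p_{Vidio} + p_{Streamly}).
∂π/∂p_{Vidio} = 252 − 6p_{Vidio} + p_{Streamly} = 0 ⇒ p_{Vidio} = 42 + (1/6)p_{Streamly}.
The game is symmetric, so in equilibrium p_{Streamly} = p_{Vidio}: the reaction function gives (5/6)p_{Vidio} = 42, hence p_{Vidio} = 50.4.
q_{Vidio} = 228 − 3·50.4 + 50.4 = 127.2.
Profit = (50.4 − 8)·127.2 = 5393.28.

5393.28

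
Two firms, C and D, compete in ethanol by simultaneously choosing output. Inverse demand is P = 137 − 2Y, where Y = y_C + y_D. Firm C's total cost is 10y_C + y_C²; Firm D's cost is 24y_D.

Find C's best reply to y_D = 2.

20.5

Firm C's profit: π = y_C(137 − 2(y_C + y_D)) − 10y_C − y_C².
∂π/∂y_C = 127 − 6y_C − 2y_D = 0, so y_C = 127/6 − (1/3)y_D.
At y_D = 2: y_C = 127/6 − (1/3)·2 = 20.5.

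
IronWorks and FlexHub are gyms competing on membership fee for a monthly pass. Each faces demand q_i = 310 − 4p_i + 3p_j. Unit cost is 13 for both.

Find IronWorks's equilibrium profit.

14113.44

IronWorks's profit: π = (p_{IronWorks} − 13)(310 − 4p_{IronWorks} + 3p_{FlexHub}).
∂π/∂p_{IronWorks} = 362 − 8p_{IronWorks} + 3p_{FlexHub} = 0 ⇒ p_{IronWorks} = 45.25 + 0.375p_{FlexHub}.
Setting p_{IronWorks} = p_{FlexHub} in the reaction function: p_{IronWorks} = 45.25 + 0.375p_{IronWorks}, so p_{IronWorks} = 45.25 / 0.625 = 72.4.
q_{IronWorks} = 310 − 4·72.4 + 3·72.4 = 237.6.
Profit = (72.4 − 13)·237.6 = 14113.44.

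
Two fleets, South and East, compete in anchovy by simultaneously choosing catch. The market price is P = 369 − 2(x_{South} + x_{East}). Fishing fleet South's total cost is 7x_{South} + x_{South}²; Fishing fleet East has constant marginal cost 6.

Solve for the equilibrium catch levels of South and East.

36.1, 72.7

Fishing fleet South's profit: π = x_{South}(369 − 2(x_{South} + x_{East})) − 7x_{South} − x_{South}².
∂π/∂x_{South} = 362 − 6x_{South} − 2x_{East} = 0, so x_{South} = 181/3 − (1/3)x_{East}.
For East: ∂π/∂x_{East} = 363 − 4x_{East} − 2x_{South} = 0 ⇒ x_{East} = 90.75 − 0.5x_{South}.
Solving the two reaction functions simultaneously: (1 − (−1/3)(−0.5))x_{South} = 181/3 − (1/3)·90.75, so (5/6)x_{South} = 361/12 and x_{South} = 36.1.
Then x_{East} = 90.75 − 0.5·36.1 = 72.7.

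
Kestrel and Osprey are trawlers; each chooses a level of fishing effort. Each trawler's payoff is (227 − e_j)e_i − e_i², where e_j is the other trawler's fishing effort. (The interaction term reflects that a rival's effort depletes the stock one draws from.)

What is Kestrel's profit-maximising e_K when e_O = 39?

Kestrel's payoff is (227 − e_O)e_K − e_K².
∂π/∂e_K = 227 − e_O − 2e_K = 0, so e_K = 113.5 − 0.5e_O.
At e_O = 39: e_K = 113.5 − 0.5·39 = 94.

94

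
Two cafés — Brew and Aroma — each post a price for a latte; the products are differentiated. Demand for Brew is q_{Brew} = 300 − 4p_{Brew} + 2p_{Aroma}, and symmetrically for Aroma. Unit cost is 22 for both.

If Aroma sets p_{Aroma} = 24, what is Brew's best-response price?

54.5

Brew's profit: π = (p_{Brew} − 22)(300 − 4p_{Brew} + 2p_{Aroma}).
∂π/∂p_{Brew} = 388 − 8p_{Brew} + 2p_{Aroma} = 0 ⇒ p_{Brew} = 48.5 + 0.25p_{Aroma}.
At p_{Aroma} = 24: p_{Brew} = 48.5 + 0.25·24 = 54.5.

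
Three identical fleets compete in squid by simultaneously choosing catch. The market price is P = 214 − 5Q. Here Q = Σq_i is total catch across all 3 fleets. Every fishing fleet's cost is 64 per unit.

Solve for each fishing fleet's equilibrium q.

7.5

A representative fishing fleet's profit is π_i = q_i(214 − 5Q) − 64q_i, with Q = q_i + Σ_{j≠i} q_j.
First-order condition: 150 − 10q_i − 5Σ_{j≠i} q_j = 0.
In a symmetric equilibrium every fishing fleet chooses the same q, so Σ_{j≠i} q_j = 2q. The condition becomes 150 − 20q = 0, giving q = 150/20 = 7.5.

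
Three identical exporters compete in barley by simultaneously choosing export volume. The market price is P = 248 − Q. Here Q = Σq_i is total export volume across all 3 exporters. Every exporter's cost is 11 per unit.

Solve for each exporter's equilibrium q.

A representative exporter's profit is π_i = q_i(248 − Q) − 11q_i, with Q = q_i + Σ_{j≠i} q_j.
First-order condition: 237 − 2q_i − Σ_{j≠i} q_j = 0.
Imposing symmetry (q_j = q for all j) turns Σ_{j≠i} q_j into 2q, so 237 = 4q and q = 59.25.

59.25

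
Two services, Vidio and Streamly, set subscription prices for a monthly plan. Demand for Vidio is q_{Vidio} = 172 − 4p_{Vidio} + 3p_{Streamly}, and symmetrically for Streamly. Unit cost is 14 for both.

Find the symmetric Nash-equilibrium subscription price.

45.6

Vidio's profit: π = (p_{Vidio} − 14)(172 − 4p_{Vidio} + 3p_{Streamly}).
∂π/∂p_{Vidio} = 228 − 8p_{Vidio} + 3p_{Streamly} = 0 ⇒ p_{Vidio} = 28.5 + 0.375p_{Streamly}.
Setting p_{Vidio} = p_{Streamly} in the reaction function: p_{Vidio} = 28.5 + 0.375p_{Vidio}, so p_{Vidio} = 28.5 / 0.625 = 45.6.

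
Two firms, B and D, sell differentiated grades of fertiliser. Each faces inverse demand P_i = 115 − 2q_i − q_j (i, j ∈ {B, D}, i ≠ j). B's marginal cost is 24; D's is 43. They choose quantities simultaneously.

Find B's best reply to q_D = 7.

Firm B's profit: π = q_B(115 − 2q_B − q_D) − 24q_B.
∂π/∂q_B = 91 − 4q_B − q_D = 0 ⇒ q_B = 22.75 − 0.25q_D.
At q_D = 7: q_B = 22.75 − 0.25·7 = 21.

21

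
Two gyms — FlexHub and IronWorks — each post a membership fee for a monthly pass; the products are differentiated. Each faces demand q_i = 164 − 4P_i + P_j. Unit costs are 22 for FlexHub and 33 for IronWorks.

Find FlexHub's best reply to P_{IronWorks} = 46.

37.25

FlexHub's profit: π = (P_{FlexHub} − 22)(164 − 4P_{FlexHub} + P_{IronWorks}).
∂π/∂P_{FlexHub} = 252 − 8P_{FlexHub} + P_{IronWorks} = 0 ⇒ P_{FlexHub} = 31.5 + 0.125P_{IronWorks}.
At P_{IronWorks} = 46: P_{FlexHub} = 31.5 + 0.125·46 = 37.25.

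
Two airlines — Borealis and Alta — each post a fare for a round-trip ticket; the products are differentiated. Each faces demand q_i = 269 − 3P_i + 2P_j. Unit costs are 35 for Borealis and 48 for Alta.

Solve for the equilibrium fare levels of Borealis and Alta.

95.9375, 100.8125

Borealis's profit: π = (P_{Borealis} − 35)(269 − 3P_{Borealis} + 2P_{Alta}).
∂π/∂P_{Borealis} = 374 − 6P_{Borealis} + 2P_{Alta} = 0 ⇒ P_{Borealis} = 187/3 + (1/3)P_{Alta}.
Similarly P_{Alta} = 413/6 + (1/3)P_{Borealis}.
Substituting the second reaction function into the first: P_{Borealis} = 187/3 + (1/3)(413/6 + (1/3)P_{Borealis}), which gives (8/9)P_{Borealis} = 1535/18 ⇒ P_{Borealis} = 95.9375.
Then P_{Alta} = 413/6 + (1/3)·95.9375 = 100.8125.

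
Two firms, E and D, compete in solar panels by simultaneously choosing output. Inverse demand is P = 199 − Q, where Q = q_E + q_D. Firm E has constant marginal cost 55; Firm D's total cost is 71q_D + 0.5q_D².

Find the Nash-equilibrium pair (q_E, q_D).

Firm E's profit: π = q_E(199 − (q_E + q_D)) − 55q_E.
∂π/∂q_E = 144 − 2q_E − q_D = 0, so q_E = 72 − 0.5q_D.
For D: ∂π/∂q_D = 128 − 3q_D − q_E = 0 ⇒ q_D = 128/3 − (1/3)q_E.
Solving the two reaction functions simultaneously: (1 − (−0.5)(−1/3))q_E = 72 − 0.5·(128/3), so (5/6)q_E = 152/3 and q_E = 60.8.
Then q_D = 128/3 − (1/3)·60.8 = 22.4.

60.8, 22.4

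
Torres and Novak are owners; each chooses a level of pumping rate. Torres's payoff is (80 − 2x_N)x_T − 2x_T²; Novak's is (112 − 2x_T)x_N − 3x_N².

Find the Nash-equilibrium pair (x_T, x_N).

12.8, 14.4

Expanding Torres's payoff: 80x_T − 2x_Nx_T − 2x_T².
∂π/∂x_T = 80 − 2x_N − 4x_T = 0, so x_T = 20 − 0.5x_N.
Likewise for Novak: x_N = 56/3 − (1/3)x_T.
Plugging x_N into Torres's best response: x_T = 20 − 0.5(56/3 − (1/3)x_T) ⇒ (5/6)x_T = 32/3, so x_T = 12.8.
Then x_N = 56/3 − (1/3)·12.8 = 14.4.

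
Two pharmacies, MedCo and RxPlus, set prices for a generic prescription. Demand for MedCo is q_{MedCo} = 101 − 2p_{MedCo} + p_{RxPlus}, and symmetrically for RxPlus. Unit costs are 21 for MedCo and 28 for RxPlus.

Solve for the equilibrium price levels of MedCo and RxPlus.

48.6, 51.4

MedCo's profit: π = (p_{MedCo} − 21)(101 − 2p_{MedCo} + p_{RxPlus}).
∂π/∂p_{MedCo} = 143 − 4p_{MedCo} + p_{RxPlus} = 0 ⇒ p_{MedCo} = 35.75 + 0.25p_{RxPlus}.
Similarly p_{RxPlus} = 39.25 + 0.25p_{MedCo}.
Solving the two reaction functions simultaneously: (1 − (0.25)(0.25))p_{MedCo} = 35.75 + 0.25·39.25, so 0.9375p_{MedCo} = 45.5625 and p_{MedCo} = 48.6.
Then p_{RxPlus} = 39.25 + 0.25·48.6 = 51.4.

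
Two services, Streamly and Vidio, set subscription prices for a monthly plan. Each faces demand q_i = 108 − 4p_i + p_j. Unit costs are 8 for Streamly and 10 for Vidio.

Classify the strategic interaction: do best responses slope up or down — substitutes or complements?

Streamly's profit: π = (p_{Streamly} − 8)(108 − 4p_{Streamly} + p_{Vidio}).
∂π/∂p_{Streamly} = 140 − 8p_{Streamly} + p_{Vidio} = 0 ⇒ p_{Streamly} = 17.5 + 0.125p_{Vidio}.
The best-response slope dp_{Streamly}/dp_{Vidio} = 0.125 > 0: the reaction function is upward-sloping, so the choices are strategic complements.

strategic complements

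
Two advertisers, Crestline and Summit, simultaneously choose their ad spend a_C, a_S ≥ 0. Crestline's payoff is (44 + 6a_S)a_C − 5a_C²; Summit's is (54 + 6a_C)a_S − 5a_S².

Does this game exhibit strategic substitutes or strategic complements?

strategic complements

Expanding Crestline's payoff: 44a_C + 6a_Sa_C − 5a_C².
∂π/∂a_C = 44 + 6a_S − 10a_C = 0, so a_C = 4.4 + 0.6a_S.
The best-response slope da_C/da_S = 0.6 > 0: the reaction function is upward-sloping, so the choices are strategic complements.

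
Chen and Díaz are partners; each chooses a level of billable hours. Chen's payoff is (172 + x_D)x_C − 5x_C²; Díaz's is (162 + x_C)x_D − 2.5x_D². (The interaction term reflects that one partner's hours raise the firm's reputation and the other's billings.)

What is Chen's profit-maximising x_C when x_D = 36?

Expanding Chen's payoff: 172x_C + x_Dx_C − 5x_C².
∂π/∂x_C = 172 + x_D − 10x_C = 0, so x_C = 17.2 + 0.1x_D.
At x_D = 36: x_C = 17.2 + 0.1·36 = 20.8.

20.8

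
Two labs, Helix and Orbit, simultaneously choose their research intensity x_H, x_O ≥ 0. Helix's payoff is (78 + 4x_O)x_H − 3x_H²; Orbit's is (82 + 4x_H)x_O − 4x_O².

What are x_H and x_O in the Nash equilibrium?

Expanding Helix's payoff: 78x_H + 4x_Ox_H − 3x_H².
∂π/∂x_H = 78 + 4x_O − 6x_H = 0, so x_H = 13 + (2/3)x_O.
Likewise for Orbit: x_O = 10.25 + 0.5x_H.
Solving the two reaction functions simultaneously: (1 − (2/3)(0.5))x_H = 13 + (2/3)·10.25, so (2/3)x_H = 119/6 and x_H = 29.75.
Then x_O = 10.25 + 0.5·29.75 = 25.125.

29.75, 25.125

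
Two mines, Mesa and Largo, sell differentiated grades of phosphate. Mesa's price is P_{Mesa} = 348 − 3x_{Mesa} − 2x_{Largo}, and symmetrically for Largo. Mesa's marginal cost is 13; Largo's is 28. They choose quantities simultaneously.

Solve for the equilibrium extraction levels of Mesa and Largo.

Mine Mesa's profit: π = x_{Mesa}(348 − 3x_{Mesa} − 2x_{Largo}) − 13x_{Mesa}.
∂π/∂x_{Mesa} = 335 − 6x_{Mesa} − 2x_{Largo} = 0 ⇒ x_{Mesa} = 335/6 − (1/3)x_{Largo}.
Similarly x_{Largo} = 160/3 − (1/3)x_{Mesa}.
Solving the two reaction functions simultaneously: (1 − (−1/3)(−1/3))x_{Mesa} = 335/6 − (1/3)·(160/3), so (8/9)x_{Mesa} = 685/18 and x_{Mesa} = 42.8125.
Then x_{Largo} = 160/3 − (1/3)·42.8125 = 39.0625.

42.8125, 39.0625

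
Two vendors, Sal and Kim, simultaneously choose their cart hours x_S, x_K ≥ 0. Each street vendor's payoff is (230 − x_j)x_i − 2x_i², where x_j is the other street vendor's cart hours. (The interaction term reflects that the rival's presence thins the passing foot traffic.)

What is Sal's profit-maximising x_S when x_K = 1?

Sal's payoff is (230 − x_K)x_S − 2x_S².
∂π/∂x_S = 230 − x_K − 4x_S = 0, so x_S = 57.5 − 0.25x_K.
At x_K = 1: x_S = 57.5 − 0.25·1 = 57.25.

57.25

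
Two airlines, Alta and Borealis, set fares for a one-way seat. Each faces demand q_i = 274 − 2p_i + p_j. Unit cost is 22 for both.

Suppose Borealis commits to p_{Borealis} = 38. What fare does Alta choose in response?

89

Alta's profit: π = (p_{Alta} − 22)(274 − 2p_{Alta} + p_{Borealis}).
∂π/∂p_{Alta} = 318 − 4p_{Alta} + p_{Borealis} = 0 ⇒ p_{Alta} = 79.5 + 0.25p_{Borealis}.
At p_{Borealis} = 38: p_{Alta} = 79.5 + 0.25·38 = 89.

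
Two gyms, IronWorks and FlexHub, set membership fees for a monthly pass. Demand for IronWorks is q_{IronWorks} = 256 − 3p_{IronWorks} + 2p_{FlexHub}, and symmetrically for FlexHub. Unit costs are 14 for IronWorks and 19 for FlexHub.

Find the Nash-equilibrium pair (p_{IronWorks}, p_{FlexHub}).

75.4375, 77.3125

IronWorks's profit: π = (p_{IronWorks} − 14)(256 − 3p_{IronWorks} + 2p_{FlexHub}).
∂π/∂p_{IronWorks} = 298 − 6p_{IronWorks} + 2p_{FlexHub} = 0 ⇒ p_{IronWorks} = 149/3 + (1/3)p_{FlexHub}.
Similarly p_{FlexHub} = 313/6 + (1/3)p_{IronWorks}.
Plugging p_{FlexHub} into IronWorks's best response: p_{IronWorks} = 149/3 + (1/3)(313/6 + (1/3)p_{IronWorks}) ⇒ (8/9)p_{IronWorks} = 1207/18, so p_{IronWorks} = 75.4375.
Then p_{FlexHub} = 313/6 + (1/3)·75.4375 = 77.3125.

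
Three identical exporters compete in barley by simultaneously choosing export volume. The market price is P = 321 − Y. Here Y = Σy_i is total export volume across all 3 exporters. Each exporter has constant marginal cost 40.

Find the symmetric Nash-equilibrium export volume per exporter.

70.25

A representative exporter's profit is π_i = y_i(321 − Y) − 40y_i, with Y = y_i + Σ_{j≠i} y_j.
First-order condition: 281 − 2y_i − Σ_{j≠i} y_j = 0.
With identical exporters, set every y_j = y: then 281 − 2y − 2y = 0, i.e. y = 281/4 = 70.25.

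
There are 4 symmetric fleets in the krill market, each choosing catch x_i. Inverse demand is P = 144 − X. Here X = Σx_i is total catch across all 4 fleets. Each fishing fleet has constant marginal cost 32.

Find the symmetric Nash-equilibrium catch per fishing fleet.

A representative fishing fleet's profit is π_i = x_i(144 − X) − 32x_i, with X = x_i + Σ_{j≠i} x_j.
First-order condition: 112 − 2x_i − Σ_{j≠i} x_j = 0.
In a symmetric equilibrium every fishing fleet chooses the same x, so Σ_{j≠i} x_j = 3x. The condition becomes 112 − 5x = 0, giving x = 112/5 = 22.4.

22.4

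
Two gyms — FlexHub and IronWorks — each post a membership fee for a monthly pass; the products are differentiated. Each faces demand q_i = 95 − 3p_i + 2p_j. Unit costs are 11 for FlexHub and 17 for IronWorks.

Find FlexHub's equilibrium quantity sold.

66.375

FlexHub's profit: π = (p_{FlexHub} − 11)(95 − 3p_{FlexHub} + 2p_{IronWorks}).
∂π/∂p_{FlexHub} = 128 − 6p_{FlexHub} + 2p_{IronWorks} = 0 ⇒ p_{FlexHub} = 64/3 + (1/3)p_{IronWorks}.
Similarly p_{IronWorks} = 73/3 + (1/3)p_{FlexHub}.
Solving the two reaction functions simultaneously: (1 − (1/3)(1/3))p_{FlexHub} = 64/3 + (1/3)·(73/3), so (8/9)p_{FlexHub} = 265/9 and p_{FlexHub} = 33.125.
Then p_{IronWorks} = 73/3 + (1/3)·33.125 = 35.375.
q_{FlexHub} = 95 − 3·33.125 + 2·35.375 = 66.375.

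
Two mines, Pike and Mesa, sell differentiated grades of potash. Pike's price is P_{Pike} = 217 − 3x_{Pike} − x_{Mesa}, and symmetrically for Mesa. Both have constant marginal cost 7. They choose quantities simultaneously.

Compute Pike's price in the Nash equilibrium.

97

Mine Pike's profit: π = x_{Pike}(217 − 3x_{Pike} − x_{Mesa}) − 7x_{Pike}.
∂π/∂x_{Pike} = 210 − 6x_{Pike} − x_{Mesa} = 0 ⇒ x_{Pike} = 35 − (1/6)x_{Mesa}.
By symmetry x_{Mesa} = x_{Pike}; substituting into the reaction function, (7/6)x_{Pike} = 35 and x_{Pike} = 30.
P_{Pike} = 217 − 3·30 − 30 = 97.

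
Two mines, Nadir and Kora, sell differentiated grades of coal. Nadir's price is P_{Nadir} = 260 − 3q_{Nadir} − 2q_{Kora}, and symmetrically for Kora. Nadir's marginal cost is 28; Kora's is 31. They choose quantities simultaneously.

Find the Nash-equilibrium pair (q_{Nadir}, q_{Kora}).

Mine Nadir's profit: π = q_{Nadir}(260 − 3q_{Nadir} − 2q_{Kora}) − 28q_{Nadir}.
∂π/∂q_{Nadir} = 232 − 6q_{Nadir} − 2q_{Kora} = 0 ⇒ q_{Nadir} = 116/3 − (1/3)q_{Kora}.
Similarly q_{Kora} = 229/6 − (1/3)q_{Nadir}.
Substituting the second reaction function into the first: q_{Nadir} = 116/3 − (1/3)(229/6 − (1/3)q_{Nadir}), which gives (8/9)q_{Nadir} = 467/18 ⇒ q_{Nadir} = 29.1875.
Then q_{Kora} = 229/6 − (1/3)·29.1875 = 28.4375.

29.1875, 28.4375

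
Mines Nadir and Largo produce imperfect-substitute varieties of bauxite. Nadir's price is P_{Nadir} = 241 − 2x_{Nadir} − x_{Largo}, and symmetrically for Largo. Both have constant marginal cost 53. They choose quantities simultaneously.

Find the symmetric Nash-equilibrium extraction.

Mine Nadir's profit: π = x_{Nadir}(241 − 2x_{Nadir} − x_{Largo}) − 53x_{Nadir}.
∂π/∂x_{Nadir} = 188 − 4x_{Nadir} − x_{Largo} = 0 ⇒ x_{Nadir} = 47 − 0.25x_{Largo}.
The game is symmetric, so in equilibrium x_{Largo} = x_{Nadir}: the reaction function gives 1.25x_{Nadir} = 47, hence x_{Nadir} = 37.6.

37.6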